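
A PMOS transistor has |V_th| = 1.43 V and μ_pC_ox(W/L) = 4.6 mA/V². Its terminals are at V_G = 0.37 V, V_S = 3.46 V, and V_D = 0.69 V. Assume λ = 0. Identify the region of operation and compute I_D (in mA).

Saturation; I_D = 6.34 mA

V_SG = V_S − V_G = 3.46 − 0.37 = 3.09 V; V_SD = V_S − V_D = 3.46 − 0.69 = 2.77 V.
V_ov = V_SG − |V_th| = 3.09 − 1.43 = 1.66 V.
Since V_SD = 2.77 V ≥ V_ov = 1.66 V, the device is in saturation.
I_D = ½ k_p V_ov² = 0.5 × 4.6 × 1.66² = 6.34 mA.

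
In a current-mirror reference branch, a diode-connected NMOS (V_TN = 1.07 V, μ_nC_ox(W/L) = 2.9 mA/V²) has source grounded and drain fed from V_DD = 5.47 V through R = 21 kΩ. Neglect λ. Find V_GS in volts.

With gate tied to drain, V_GS = V_DS ≥ V_GS − V_TN, so the device is in saturation.
KCL at the drain: ½ k_n (V_GS − V_TN)² = (V_DD − V_GS)/R.
Let x = V_GS − 1.07. Then 30.4 x² + x − 4.4 = 0, giving x = 0.364 V (positive root), so V_GS = 1.43 V.
I_D = (V_DD − V_GS)/R = (5.47 − 1.43) / 21 = 0.192 mA.

V_GS = 1.43 V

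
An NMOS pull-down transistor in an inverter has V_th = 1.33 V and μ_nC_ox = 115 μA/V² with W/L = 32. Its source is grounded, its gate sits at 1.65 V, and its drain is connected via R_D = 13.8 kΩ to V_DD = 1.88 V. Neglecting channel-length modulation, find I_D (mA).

V_GS = V_G = 1.65 V, so V_ov = 1.65 − 1.33 = 0.32 V.
k_n = μ_nC_ox · (W/L) = 3.68 mA/V².
Assume saturation: I_D = ½ k_n V_ov² = 0.5 × 3.68 × 0.32² = 0.188 mA, giving V_DS = V_DD − I_D R_D = 1.88 − 0.188 × 13.8 = -0.72 V.
But -0.72 V < V_ov = 0.32 V, so the device is actually in triode.
In triode I_D = k_n[V_ov V_DS − ½ V_DS²] and I_D = (V_DD − V_DS)/R_D. Equating: 25.4 V_DS² − 17.25 V_DS + 1.88 = 0, giving V_DS = 0.136 V (the root below V_ov).
I_D = (1.88 − 0.136) / 13.8 = 0.126 mA.

I_D = 0.126 mA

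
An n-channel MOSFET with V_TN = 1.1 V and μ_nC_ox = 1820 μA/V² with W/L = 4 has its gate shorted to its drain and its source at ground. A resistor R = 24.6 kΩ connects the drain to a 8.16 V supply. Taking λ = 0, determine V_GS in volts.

V_GS = 1.38 V

With gate tied to drain, V_GS = V_DS ≥ V_GS − V_TN, so the device is in saturation.
k_n = μ_nC_ox · (W/L) = 7.28 mA/V².
KCL at the drain: ½ k_n (V_GS − V_TN)² = (V_DD − V_GS)/R.
Let x = V_GS − 1.1. Then 89.5 x² + x − 7.06 = 0, giving x = 0.275 V (positive root), so V_GS = 1.38 V.
I_D = (V_DD − V_GS)/R = (8.16 − 1.38) / 24.6 = 0.276 mA.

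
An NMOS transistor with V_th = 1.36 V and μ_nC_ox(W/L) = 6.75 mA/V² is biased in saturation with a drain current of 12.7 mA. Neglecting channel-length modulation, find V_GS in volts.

V_GS = 3.30 V

In saturation I_D = ½ k_n (V_GS − V_th)², so V_GS − V_th = √(2 I_D / k_n) = √(2 × 12.7 / 6.75) = 1.94 V.
V_GS = 1.36 + 1.94 = 3.3 V.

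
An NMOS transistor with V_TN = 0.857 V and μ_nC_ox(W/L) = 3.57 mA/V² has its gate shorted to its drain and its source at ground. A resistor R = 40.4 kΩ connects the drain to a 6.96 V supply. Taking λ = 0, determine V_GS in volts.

V_GS = 1.14 V

With gate tied to drain, V_GS = V_DS ≥ V_GS − V_TN, so the device is in saturation.
KCL at the drain: ½ k_n (V_GS − V_TN)² = (V_DD − V_GS)/R.
Let x = V_GS − 0.857. Then 72.1 x² + x − 6.103 = 0, giving x = 0.284 V (positive root), so V_GS = 1.14 V.
I_D = (V_DD − V_GS)/R = (6.96 − 1.14) / 40.4 = 0.144 mA.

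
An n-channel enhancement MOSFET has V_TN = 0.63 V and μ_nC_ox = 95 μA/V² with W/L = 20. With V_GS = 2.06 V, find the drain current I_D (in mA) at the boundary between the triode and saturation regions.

I_D = 1.94 mA

At the boundary V_DS = V_ov = V_GS − V_TN = 2.06 − 0.63 = 1.43 V.
k_n = μ_nC_ox · (W/L) = 1.9 mA/V².
I_D = ½ k_n V_ov² = 0.5 × 1.9 × 1.43² = 1.94 mA.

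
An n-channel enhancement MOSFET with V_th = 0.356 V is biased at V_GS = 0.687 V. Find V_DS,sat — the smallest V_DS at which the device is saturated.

The boundary between triode and saturation is V_DS = V_GS − V_th = V_ov.
V_ov = 0.687 − 0.356 = 0.331 V.

V_DS,sat = 0.331 V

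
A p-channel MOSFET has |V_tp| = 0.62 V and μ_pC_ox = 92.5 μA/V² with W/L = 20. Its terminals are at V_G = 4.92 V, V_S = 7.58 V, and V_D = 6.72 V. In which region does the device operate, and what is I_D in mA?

V_SG = V_S − V_G = 7.58 − 4.92 = 2.66 V; V_SD = V_S − V_D = 7.58 − 6.72 = 0.86 V.
k_p = μ_pC_ox · (W/L) = 1.85 mA/V².
V_ov = V_SG − |V_tp| = 2.66 − 0.62 = 2.04 V.
Since V_SD = 0.86 V < V_ov = 2.04 V, the device is in the triode region.
I_D = k_p [V_ov · V_SD − ½ V_SD²] = 1.85 × [2.04 × 0.86 − 0.5 × 0.86²] = 2.56 mA.

Triode; I_D = 2.56 mA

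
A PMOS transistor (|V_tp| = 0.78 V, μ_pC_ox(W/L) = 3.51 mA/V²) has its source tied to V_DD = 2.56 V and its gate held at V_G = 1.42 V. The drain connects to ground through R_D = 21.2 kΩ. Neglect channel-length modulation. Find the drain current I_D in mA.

I_D = 0.116 mA

V_SG = V_DD − V_G = 2.56 − 1.42 = 1.14 V, so V_ov = 1.14 − 0.78 = 0.36 V.
Assume saturation: I_D = ½ k_p V_ov² = 0.5 × 3.51 × 0.36² = 0.227 mA, giving V_SD = V_DD − I_D R_D = 2.56 − 0.227 × 21.2 = -2.26 V.
But -2.26 V < V_ov = 0.36 V, so the device is actually in triode.
In triode I_D = k_p[V_ov V_SD − ½ V_SD²] and I_D = (V_DD − V_SD)/R_D. Equating: 37.2 V_SD² − 27.79 V_SD + 2.56 = 0, giving V_SD = 0.108 V (the root below V_ov).
I_D = (2.56 − 0.108) / 21.2 = 0.116 mA.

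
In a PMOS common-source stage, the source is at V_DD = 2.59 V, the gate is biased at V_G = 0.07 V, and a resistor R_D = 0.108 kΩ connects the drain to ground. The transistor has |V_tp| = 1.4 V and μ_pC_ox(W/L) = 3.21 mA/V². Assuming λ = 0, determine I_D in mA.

I_D = 2.01 mA

V_SG = V_DD − V_G = 2.59 − 0.07 = 2.52 V, so V_ov = 2.52 − 1.4 = 1.12 V.
Assume saturation: I_D = ½ k_p V_ov² = 0.5 × 3.21 × 1.12² = 2.01 mA, giving V_SD = V_DD − I_D R_D = 2.59 − 2.01 × 0.108 = 2.37 V.
V_SD = 2.37 V ≥ V_ov = 1.12 V, confirming saturation.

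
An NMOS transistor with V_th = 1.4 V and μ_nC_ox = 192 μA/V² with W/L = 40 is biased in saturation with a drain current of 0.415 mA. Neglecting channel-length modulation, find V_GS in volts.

V_GS = 1.73 V

k_n = μ_nC_ox · (W/L) = 7.68 mA/V².
In saturation I_D = ½ k_n (V_GS − V_th)², so V_GS − V_th = √(2 I_D / k_n) = √(2 × 0.415 / 7.68) = 0.329 V.
V_GS = 1.4 + 0.329 = 1.73 V.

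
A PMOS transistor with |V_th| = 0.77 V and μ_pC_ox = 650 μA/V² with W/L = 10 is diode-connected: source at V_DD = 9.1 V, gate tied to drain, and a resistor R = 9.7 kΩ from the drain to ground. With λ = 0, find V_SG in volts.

V_SG = 1.27 V

With gate tied to drain, V_SG = V_SD ≥ V_SG − |V_th|, so the device is in saturation.
k_p = μ_pC_ox · (W/L) = 6.5 mA/V².
KCL at the drain: ½ k_p (V_SG − |V_th|)² = (V_DD − V_SG)/R.
Let x = V_SG − 0.77. Then 31.5 x² + x − 8.33 = 0, giving x = 0.498 V (positive root), so V_SG = 1.27 V.
I_D = (V_DD − V_SG)/R = (9.1 − 1.27) / 9.7 = 0.807 mA.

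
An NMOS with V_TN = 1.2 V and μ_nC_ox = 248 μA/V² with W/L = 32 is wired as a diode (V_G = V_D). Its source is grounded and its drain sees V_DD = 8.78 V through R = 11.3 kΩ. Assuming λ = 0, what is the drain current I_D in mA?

I_D = 0.635 mA

With gate tied to drain, V_GS = V_DS ≥ V_GS − V_TN, so the device is in saturation.
k_n = μ_nC_ox · (W/L) = 7.936 mA/V².
KCL at the drain: ½ k_n (V_GS − V_TN)² = (V_DD − V_GS)/R.
Let x = V_GS − 1.2. Then 44.8 x² + x − 7.58 = 0, giving x = 0.4 V (positive root), so V_GS = 1.6 V.
I_D = (V_DD − V_GS)/R = (8.78 − 1.6) / 11.3 = 0.635 mA.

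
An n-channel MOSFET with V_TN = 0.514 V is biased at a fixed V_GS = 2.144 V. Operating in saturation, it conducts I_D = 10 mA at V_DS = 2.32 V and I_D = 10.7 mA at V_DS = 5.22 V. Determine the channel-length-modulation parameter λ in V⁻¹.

λ = 0.0256 V⁻¹

With V_GS fixed, I_D ∝ (1 + λ V_DS) in saturation, so I_D2/I_D1 = (1 + λ V_DS2)/(1 + λ V_DS1).
10.7/10 = 1.07 = (1 + 5.22 λ)/(1 + 2.32 λ).
Solving: λ (I_D1 V_DS2 − I_D2 V_DS1) = I_D2 − I_D1, so λ = (10.7 − 10) / (10 × 5.22 − 10.7 × 2.32) = 0.7 / 27.4 = 0.0256 V⁻¹.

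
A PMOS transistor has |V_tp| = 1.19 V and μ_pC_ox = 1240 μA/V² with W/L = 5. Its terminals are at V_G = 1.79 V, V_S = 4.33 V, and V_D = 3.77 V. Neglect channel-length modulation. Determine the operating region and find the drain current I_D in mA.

Triode; I_D = 3.72 mA

V_SG = V_S − V_G = 4.33 − 1.79 = 2.54 V; V_SD = V_S − V_D = 4.33 − 3.77 = 0.56 V.
k_p = μ_pC_ox · (W/L) = 6.2 mA/V².
V_ov = V_SG − |V_tp| = 2.54 − 1.19 = 1.35 V.
Since V_SD = 0.56 V < V_ov = 1.35 V, the device is in the triode region.
I_D = k_p [V_ov · V_SD − ½ V_SD²] = 6.2 × [1.35 × 0.56 − 0.5 × 0.56²] = 3.72 mA.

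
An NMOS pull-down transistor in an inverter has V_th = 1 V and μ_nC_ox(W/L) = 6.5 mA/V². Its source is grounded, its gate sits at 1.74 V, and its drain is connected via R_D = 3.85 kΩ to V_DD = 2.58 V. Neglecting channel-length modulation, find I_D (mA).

V_GS = V_G = 1.74 V, so V_ov = 1.74 − 1 = 0.74 V.
Assume saturation: I_D = ½ k_n V_ov² = 0.5 × 6.5 × 0.74² = 1.78 mA, giving V_DS = V_DD − I_D R_D = 2.58 − 1.78 × 3.85 = -4.27 V.
But -4.27 V < V_ov = 0.74 V, so the device is actually in triode.
In triode I_D = k_n[V_ov V_DS − ½ V_DS²] and I_D = (V_DD − V_DS)/R_D. Equating: 12.5 V_DS² − 19.52 V_DS + 2.58 = 0, giving V_DS = 0.146 V (the root below V_ov).
I_D = (2.58 − 0.146) / 3.85 = 0.632 mA.

I_D = 0.632 mA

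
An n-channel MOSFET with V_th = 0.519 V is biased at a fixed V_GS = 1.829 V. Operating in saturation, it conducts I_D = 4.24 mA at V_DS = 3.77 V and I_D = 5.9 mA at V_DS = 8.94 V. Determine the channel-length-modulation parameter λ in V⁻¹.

With V_GS fixed, I_D ∝ (1 + λ V_DS) in saturation, so I_D2/I_D1 = (1 + λ V_DS2)/(1 + λ V_DS1).
5.9/4.24 = 1.392 = (1 + 8.94 λ)/(1 + 3.77 λ).
Solving: λ (I_D1 V_DS2 − I_D2 V_DS1) = I_D2 − I_D1, so λ = (5.9 − 4.24) / (4.24 × 8.94 − 5.9 × 3.77) = 1.66 / 15.7 = 0.106 V⁻¹.

λ = 0.106 V⁻¹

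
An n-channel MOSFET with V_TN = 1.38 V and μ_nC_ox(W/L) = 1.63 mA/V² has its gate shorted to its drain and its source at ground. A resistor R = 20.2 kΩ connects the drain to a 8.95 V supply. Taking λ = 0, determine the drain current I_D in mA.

I_D = 0.343 mA

With gate tied to drain, V_GS = V_DS ≥ V_GS − V_TN, so the device is in saturation.
KCL at the drain: ½ k_n (V_GS − V_TN)² = (V_DD − V_GS)/R.
Let x = V_GS − 1.38. Then 16.5 x² + x − 7.57 = 0, giving x = 0.648 V (positive root), so V_GS = 2.03 V.
I_D = (V_DD − V_GS)/R = (8.95 − 2.03) / 20.2 = 0.343 mA.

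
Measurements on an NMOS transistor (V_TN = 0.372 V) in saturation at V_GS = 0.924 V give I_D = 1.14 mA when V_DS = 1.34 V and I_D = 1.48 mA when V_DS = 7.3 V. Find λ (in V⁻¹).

λ = 0.0536 V⁻¹

With V_GS fixed, I_D ∝ (1 + λ V_DS) in saturation, so I_D2/I_D1 = (1 + λ V_DS2)/(1 + λ V_DS1).
1.48/1.14 = 1.298 = (1 + 7.3 λ)/(1 + 1.34 λ).
Solving: λ (I_D1 V_DS2 − I_D2 V_DS1) = I_D2 − I_D1, so λ = (1.48 − 1.14) / (1.14 × 7.3 − 1.48 × 1.34) = 0.34 / 6.34 = 0.0536 V⁻¹.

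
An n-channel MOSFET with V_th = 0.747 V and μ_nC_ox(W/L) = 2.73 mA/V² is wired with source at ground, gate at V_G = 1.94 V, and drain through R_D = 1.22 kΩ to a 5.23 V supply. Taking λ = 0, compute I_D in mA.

I_D = 1.94 mA

V_GS = V_G = 1.94 V, so V_ov = 1.94 − 0.747 = 1.19 V.
Assume saturation: I_D = ½ k_n V_ov² = 0.5 × 2.73 × 1.19² = 1.94 mA, giving V_DS = V_DD − I_D R_D = 5.23 − 1.94 × 1.22 = 2.86 V.
V_DS = 2.86 V ≥ V_ov = 1.19 V, confirming saturation.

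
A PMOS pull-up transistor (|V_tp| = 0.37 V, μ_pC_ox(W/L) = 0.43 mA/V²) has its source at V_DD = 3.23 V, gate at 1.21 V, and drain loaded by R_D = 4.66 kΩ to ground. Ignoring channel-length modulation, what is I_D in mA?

V_SG = V_DD − V_G = 3.23 − 1.21 = 2.02 V, so V_ov = 2.02 − 0.37 = 1.65 V.
Assume saturation: I_D = ½ k_p V_ov² = 0.5 × 0.43 × 1.65² = 0.585 mA, giving V_SD = V_DD − I_D R_D = 3.23 − 0.585 × 4.66 = 0.502 V.
But 0.502 V < V_ov = 1.65 V, so the device is actually in triode.
In triode I_D = k_p[V_ov V_SD − ½ V_SD²] and I_D = (V_DD − V_SD)/R_D. Equating: 1 V_SD² − 4.306 V_SD + 3.23 = 0, giving V_SD = 0.968 V (the root below V_ov).
I_D = (3.23 − 0.968) / 4.66 = 0.485 mA.

I_D = 0.485 mA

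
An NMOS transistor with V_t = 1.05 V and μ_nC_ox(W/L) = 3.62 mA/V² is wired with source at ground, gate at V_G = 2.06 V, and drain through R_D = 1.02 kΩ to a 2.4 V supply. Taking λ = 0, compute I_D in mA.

V_GS = V_G = 2.06 V, so V_ov = 2.06 − 1.05 = 1.01 V.
Assume saturation: I_D = ½ k_n V_ov² = 0.5 × 3.62 × 1.01² = 1.85 mA, giving V_DS = V_DD − I_D R_D = 2.4 − 1.85 × 1.02 = 0.517 V.
But 0.517 V < V_ov = 1.01 V, so the device is actually in triode.
In triode I_D = k_n[V_ov V_DS − ½ V_DS²] and I_D = (V_DD − V_DS)/R_D. Equating: 1.85 V_DS² − 4.729 V_DS + 2.4 = 0, giving V_DS = 0.697 V (the root below V_ov).
I_D = (2.4 − 0.697) / 1.02 = 1.67 mA.

I_D = 1.67 mA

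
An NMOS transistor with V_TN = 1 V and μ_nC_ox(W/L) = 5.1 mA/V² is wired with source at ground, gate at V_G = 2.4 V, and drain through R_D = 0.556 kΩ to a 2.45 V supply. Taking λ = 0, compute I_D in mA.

I_D = 3.34 mA

V_GS = V_G = 2.4 V, so V_ov = 2.4 − 1 = 1.4 V.
Assume saturation: I_D = ½ k_n V_ov² = 0.5 × 5.1 × 1.4² = 5 mA, giving V_DS = V_DD − I_D R_D = 2.45 − 5 × 0.556 = -0.329 V.
But -0.329 V < V_ov = 1.4 V, so the device is actually in triode.
In triode I_D = k_n[V_ov V_DS − ½ V_DS²] and I_D = (V_DD − V_DS)/R_D. Equating: 1.42 V_DS² − 4.97 V_DS + 2.45 = 0, giving V_DS = 0.593 V (the root below V_ov).
I_D = (2.45 − 0.593) / 0.556 = 3.34 mA.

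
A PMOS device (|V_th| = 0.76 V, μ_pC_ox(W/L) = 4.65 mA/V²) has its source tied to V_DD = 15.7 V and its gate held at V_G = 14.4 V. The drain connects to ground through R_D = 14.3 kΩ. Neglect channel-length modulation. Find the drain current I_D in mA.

I_D = 0.678 mA

V_SG = V_DD − V_G = 15.7 − 14.4 = 1.3 V, so V_ov = 1.3 − 0.76 = 0.54 V.
Assume saturation: I_D = ½ k_p V_ov² = 0.5 × 4.65 × 0.54² = 0.678 mA, giving V_SD = V_DD − I_D R_D = 15.7 − 0.678 × 14.3 = 6.01 V.
V_SD = 6.01 V ≥ V_ov = 0.54 V, confirming saturation.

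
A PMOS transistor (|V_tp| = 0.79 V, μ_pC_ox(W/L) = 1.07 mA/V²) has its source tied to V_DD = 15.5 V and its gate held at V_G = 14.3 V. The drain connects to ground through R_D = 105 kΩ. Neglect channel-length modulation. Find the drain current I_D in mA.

I_D = 0.0899 mA

V_SG = V_DD − V_G = 15.5 − 14.3 = 1.2 V, so V_ov = 1.2 − 0.79 = 0.41 V.
Assume saturation: I_D = ½ k_p V_ov² = 0.5 × 1.07 × 0.41² = 0.0899 mA, giving V_SD = V_DD − I_D R_D = 15.5 − 0.0899 × 105 = 6.06 V.
V_SD = 6.06 V ≥ V_ov = 0.41 V, confirming saturation.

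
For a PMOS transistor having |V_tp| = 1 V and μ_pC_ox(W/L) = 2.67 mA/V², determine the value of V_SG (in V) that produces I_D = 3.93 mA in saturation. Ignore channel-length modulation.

V_SG = 2.72 V

In saturation I_D = ½ k_p (V_SG − |V_tp|)², so V_SG − |V_tp| = √(2 I_D / k_p) = √(2 × 3.93 / 2.67) = 1.72 V.
V_SG = 1 + 1.72 = 2.72 V.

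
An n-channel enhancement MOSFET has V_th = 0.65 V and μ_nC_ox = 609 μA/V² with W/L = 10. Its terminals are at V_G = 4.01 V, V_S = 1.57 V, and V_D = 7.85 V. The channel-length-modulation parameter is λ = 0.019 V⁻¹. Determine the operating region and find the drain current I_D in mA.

Saturation; I_D = 10.9 mA

V_GS = V_G − V_S = 4.01 − 1.57 = 2.44 V; V_DS = V_D − V_S = 7.85 − 1.57 = 6.28 V.
k_n = μ_nC_ox · (W/L) = 6.09 mA/V².
V_ov = V_GS − V_th = 2.44 − 0.65 = 1.79 V.
Since V_DS = 6.28 V ≥ V_ov = 1.79 V, the device is in saturation.
I_D = ½ k_n V_ov² (1 + λ V_DS) = 0.5 × 6.09 × 1.79² × (1 + 0.019 × 6.28) = 10.9 mA.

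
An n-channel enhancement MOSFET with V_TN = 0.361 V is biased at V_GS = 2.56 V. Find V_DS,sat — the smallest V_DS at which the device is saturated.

V_DS,sat = 2.20 V

The boundary between triode and saturation is V_DS = V_GS − V_TN = V_ov.
V_ov = 2.56 − 0.361 = 2.2 V.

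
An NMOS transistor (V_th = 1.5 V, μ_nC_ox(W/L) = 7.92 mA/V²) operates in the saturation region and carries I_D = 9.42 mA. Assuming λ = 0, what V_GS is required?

In saturation I_D = ½ k_n (V_GS − V_th)², so V_GS − V_th = √(2 I_D / k_n) = √(2 × 9.42 / 7.92) = 1.54 V.
V_GS = 1.5 + 1.54 = 3.04 V.

V_GS = 3.04 V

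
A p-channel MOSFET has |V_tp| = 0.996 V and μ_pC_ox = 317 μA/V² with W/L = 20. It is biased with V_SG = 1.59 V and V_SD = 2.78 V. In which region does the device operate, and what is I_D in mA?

Saturation; I_D = 1.12 mA

k_p = μ_pC_ox · (W/L) = 6.34 mA/V².
V_ov = V_SG − |V_tp| = 1.59 − 0.996 = 0.594 V.
Since V_SD = 2.78 V ≥ V_ov = 0.594 V, the device is in saturation.
I_D = ½ k_p V_ov² = 0.5 × 6.34 × 0.594² = 1.12 mA.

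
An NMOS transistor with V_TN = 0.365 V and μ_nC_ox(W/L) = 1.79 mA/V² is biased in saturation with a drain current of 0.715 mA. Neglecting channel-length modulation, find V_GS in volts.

V_GS = 1.26 V

In saturation I_D = ½ k_n (V_GS − V_TN)², so V_GS − V_TN = √(2 I_D / k_n) = √(2 × 0.715 / 1.79) = 0.894 V.
V_GS = 0.365 + 0.894 = 1.26 V.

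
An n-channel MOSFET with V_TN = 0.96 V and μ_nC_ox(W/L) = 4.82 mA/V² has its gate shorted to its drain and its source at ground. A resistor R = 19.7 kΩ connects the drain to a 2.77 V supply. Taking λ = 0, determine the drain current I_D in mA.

I_D = 0.0825 mA

With gate tied to drain, V_GS = V_DS ≥ V_GS − V_TN, so the device is in saturation.
KCL at the drain: ½ k_n (V_GS − V_TN)² = (V_DD − V_GS)/R.
Let x = V_GS − 0.96. Then 47.5 x² + x − 1.81 = 0, giving x = 0.185 V (positive root), so V_GS = 1.15 V.
I_D = (V_DD − V_GS)/R = (2.77 − 1.15) / 19.7 = 0.0825 mA.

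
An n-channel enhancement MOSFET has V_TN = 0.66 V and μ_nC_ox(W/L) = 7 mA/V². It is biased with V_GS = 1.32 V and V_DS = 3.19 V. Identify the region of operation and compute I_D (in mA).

V_ov = V_GS − V_TN = 1.32 − 0.66 = 0.66 V.
Since V_DS = 3.19 V ≥ V_ov = 0.66 V, the device is in saturation.
I_D = ½ k_n V_ov² = 0.5 × 7 × 0.66² = 1.52 mA.

Saturation; I_D = 1.52 mA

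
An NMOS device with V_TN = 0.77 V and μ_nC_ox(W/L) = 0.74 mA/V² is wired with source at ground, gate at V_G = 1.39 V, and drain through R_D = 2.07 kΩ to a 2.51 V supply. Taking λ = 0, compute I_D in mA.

V_GS = V_G = 1.39 V, so V_ov = 1.39 − 0.77 = 0.62 V.
Assume saturation: I_D = ½ k_n V_ov² = 0.5 × 0.74 × 0.62² = 0.142 mA, giving V_DS = V_DD − I_D R_D = 2.51 − 0.142 × 2.07 = 2.22 V.
V_DS = 2.22 V ≥ V_ov = 0.62 V, confirming saturation.

I_D = 0.142 mA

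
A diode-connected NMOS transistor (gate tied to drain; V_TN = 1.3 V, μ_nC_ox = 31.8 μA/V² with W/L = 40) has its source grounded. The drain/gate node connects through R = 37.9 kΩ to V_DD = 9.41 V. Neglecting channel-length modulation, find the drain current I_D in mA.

With gate tied to drain, V_GS = V_DS ≥ V_GS − V_TN, so the device is in saturation.
k_n = μ_nC_ox · (W/L) = 1.272 mA/V².
KCL at the drain: ½ k_n (V_GS − V_TN)² = (V_DD − V_GS)/R.
Let x = V_GS − 1.3. Then 24.1 x² + x − 8.11 = 0, giving x = 0.56 V (positive root), so V_GS = 1.86 V.
I_D = (V_DD − V_GS)/R = (9.41 − 1.86) / 37.9 = 0.199 mA.

I_D = 0.199 mA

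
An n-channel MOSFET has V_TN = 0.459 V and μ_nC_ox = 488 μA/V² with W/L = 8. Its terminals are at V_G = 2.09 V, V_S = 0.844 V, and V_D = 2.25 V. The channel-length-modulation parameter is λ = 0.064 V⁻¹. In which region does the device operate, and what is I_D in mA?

V_GS = V_G − V_S = 2.09 − 0.844 = 1.25 V; V_DS = V_D − V_S = 2.25 − 0.844 = 1.41 V.
k_n = μ_nC_ox · (W/L) = 3.904 mA/V².
V_ov = V_GS − V_TN = 1.25 − 0.459 = 0.787 V.
Since V_DS = 1.41 V ≥ V_ov = 0.787 V, the device is in saturation.
I_D = ½ k_n V_ov² (1 + λ V_DS) = 0.5 × 3.904 × 0.787² × (1 + 0.064 × 1.41) = 1.32 mA.

Saturation; I_D = 1.32 mA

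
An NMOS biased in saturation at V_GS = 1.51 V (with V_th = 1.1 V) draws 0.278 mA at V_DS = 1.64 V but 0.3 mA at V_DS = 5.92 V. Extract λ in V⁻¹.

λ = 0.0191 V⁻¹

With V_GS fixed, I_D ∝ (1 + λ V_DS) in saturation, so I_D2/I_D1 = (1 + λ V_DS2)/(1 + λ V_DS1).
0.3/0.278 = 1.079 = (1 + 5.92 λ)/(1 + 1.64 λ).
Solving: λ (I_D1 V_DS2 − I_D2 V_DS1) = I_D2 − I_D1, so λ = (0.3 − 0.278) / (0.278 × 5.92 − 0.3 × 1.64) = 0.022 / 1.15 = 0.0191 V⁻¹.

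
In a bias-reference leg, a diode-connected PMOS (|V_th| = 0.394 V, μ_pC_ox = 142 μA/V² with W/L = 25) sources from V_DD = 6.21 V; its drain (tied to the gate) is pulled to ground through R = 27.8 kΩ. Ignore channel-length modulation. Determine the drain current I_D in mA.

I_D = 0.197 mA

With gate tied to drain, V_SG = V_SD ≥ V_SG − |V_th|, so the device is in saturation.
k_p = μ_pC_ox · (W/L) = 3.55 mA/V².
KCL at the drain: ½ k_p (V_SG − |V_th|)² = (V_DD − V_SG)/R.
Let x = V_SG − 0.394. Then 49.3 x² + x − 5.816 = 0, giving x = 0.333 V (positive root), so V_SG = 0.727 V.
I_D = (V_DD − V_SG)/R = (6.21 − 0.727) / 27.8 = 0.197 mA.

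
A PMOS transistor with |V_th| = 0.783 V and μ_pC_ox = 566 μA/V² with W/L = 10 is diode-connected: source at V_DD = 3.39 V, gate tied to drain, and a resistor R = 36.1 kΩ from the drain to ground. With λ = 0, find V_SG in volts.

V_SG = 0.938 V

With gate tied to drain, V_SG = V_SD ≥ V_SG − |V_th|, so the device is in saturation.
k_p = μ_pC_ox · (W/L) = 5.66 mA/V².
KCL at the drain: ½ k_p (V_SG − |V_th|)² = (V_DD − V_SG)/R.
Let x = V_SG − 0.783. Then 102 x² + x − 2.607 = 0, giving x = 0.155 V (positive root), so V_SG = 0.938 V.
I_D = (V_DD − V_SG)/R = (3.39 − 0.938) / 36.1 = 0.0679 mA.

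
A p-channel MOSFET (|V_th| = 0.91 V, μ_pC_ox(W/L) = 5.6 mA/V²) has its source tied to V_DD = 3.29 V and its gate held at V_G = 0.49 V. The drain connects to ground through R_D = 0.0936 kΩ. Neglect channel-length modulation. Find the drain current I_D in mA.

V_SG = V_DD − V_G = 3.29 − 0.49 = 2.8 V, so V_ov = 2.8 − 0.91 = 1.89 V.
Assume saturation: I_D = ½ k_p V_ov² = 0.5 × 5.6 × 1.89² = 10 mA, giving V_SD = V_DD − I_D R_D = 3.29 − 10 × 0.0936 = 2.35 V.
V_SD = 2.35 V ≥ V_ov = 1.89 V, confirming saturation.

I_D = 10.0 mA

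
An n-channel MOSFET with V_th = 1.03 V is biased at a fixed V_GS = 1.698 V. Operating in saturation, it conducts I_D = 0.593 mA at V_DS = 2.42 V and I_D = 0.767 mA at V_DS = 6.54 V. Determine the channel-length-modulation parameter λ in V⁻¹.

With V_GS fixed, I_D ∝ (1 + λ V_DS) in saturation, so I_D2/I_D1 = (1 + λ V_DS2)/(1 + λ V_DS1).
0.767/0.593 = 1.293 = (1 + 6.54 λ)/(1 + 2.42 λ).
Solving: λ (I_D1 V_DS2 − I_D2 V_DS1) = I_D2 − I_D1, so λ = (0.767 − 0.593) / (0.593 × 6.54 − 0.767 × 2.42) = 0.174 / 2.02 = 0.0861 V⁻¹.

λ = 0.0861 V⁻¹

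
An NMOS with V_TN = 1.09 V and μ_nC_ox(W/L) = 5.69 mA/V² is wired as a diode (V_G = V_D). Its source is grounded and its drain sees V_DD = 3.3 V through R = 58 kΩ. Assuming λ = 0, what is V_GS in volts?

With gate tied to drain, V_GS = V_DS ≥ V_GS − V_TN, so the device is in saturation.
KCL at the drain: ½ k_n (V_GS − V_TN)² = (V_DD − V_GS)/R.
Let x = V_GS − 1.09. Then 165 x² + x − 2.21 = 0, giving x = 0.113 V (positive root), so V_GS = 1.2 V.
I_D = (V_DD − V_GS)/R = (3.3 − 1.2) / 58 = 0.0362 mA.

V_GS = 1.20 V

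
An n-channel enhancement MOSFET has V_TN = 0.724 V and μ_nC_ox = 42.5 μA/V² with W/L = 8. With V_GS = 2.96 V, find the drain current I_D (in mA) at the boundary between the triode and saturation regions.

At the boundary V_DS = V_ov = V_GS − V_TN = 2.96 − 0.724 = 2.24 V.
k_n = μ_nC_ox · (W/L) = 0.34 mA/V².
I_D = ½ k_n V_ov² = 0.5 × 0.34 × 2.24² = 0.85 mA.

I_D = 0.850 mA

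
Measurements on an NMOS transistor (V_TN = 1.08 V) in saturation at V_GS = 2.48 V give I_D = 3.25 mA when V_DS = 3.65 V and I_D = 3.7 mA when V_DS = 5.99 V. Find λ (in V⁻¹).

With V_GS fixed, I_D ∝ (1 + λ V_DS) in saturation, so I_D2/I_D1 = (1 + λ V_DS2)/(1 + λ V_DS1).
3.7/3.25 = 1.138 = (1 + 5.99 λ)/(1 + 3.65 λ).
Solving: λ (I_D1 V_DS2 − I_D2 V_DS1) = I_D2 − I_D1, so λ = (3.7 − 3.25) / (3.25 × 5.99 − 3.7 × 3.65) = 0.45 / 5.96 = 0.0755 V⁻¹.

λ = 0.0755 V⁻¹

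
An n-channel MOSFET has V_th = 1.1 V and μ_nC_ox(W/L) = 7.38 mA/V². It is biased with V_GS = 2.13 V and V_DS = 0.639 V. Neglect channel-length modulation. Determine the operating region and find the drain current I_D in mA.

Triode; I_D = 3.35 mA

V_ov = V_GS − V_th = 2.13 − 1.1 = 1.03 V.
Since V_DS = 0.639 V < V_ov = 1.03 V, the device is in the triode region.
I_D = k_n [V_ov · V_DS − ½ V_DS²] = 7.38 × [1.03 × 0.639 − 0.5 × 0.639²] = 3.35 mA.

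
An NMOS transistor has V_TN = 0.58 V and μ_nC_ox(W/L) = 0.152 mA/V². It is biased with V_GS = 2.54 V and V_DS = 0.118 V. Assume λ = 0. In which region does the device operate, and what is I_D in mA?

Triode; I_D = 0.0341 mA

V_ov = V_GS − V_TN = 2.54 − 0.58 = 1.96 V.
Since V_DS = 0.118 V < V_ov = 1.96 V, the device is in the triode region.
I_D = k_n [V_ov · V_DS − ½ V_DS²] = 0.152 × [1.96 × 0.118 − 0.5 × 0.118²] = 0.0341 mA.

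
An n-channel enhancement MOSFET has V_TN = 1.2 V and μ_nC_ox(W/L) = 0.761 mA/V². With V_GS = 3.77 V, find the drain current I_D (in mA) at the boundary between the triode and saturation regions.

At the boundary V_DS = V_ov = V_GS − V_TN = 3.77 − 1.2 = 2.57 V.
I_D = ½ k_n V_ov² = 0.5 × 0.761 × 2.57² = 2.51 mA.

I_D = 2.51 mA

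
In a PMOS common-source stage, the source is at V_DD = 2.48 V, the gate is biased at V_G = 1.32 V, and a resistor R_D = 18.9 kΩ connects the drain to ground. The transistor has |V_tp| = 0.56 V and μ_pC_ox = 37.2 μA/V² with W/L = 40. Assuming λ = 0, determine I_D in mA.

V_SG = V_DD − V_G = 2.48 − 1.32 = 1.16 V, so V_ov = 1.16 − 0.56 = 0.6 V.
k_p = μ_pC_ox · (W/L) = 1.488 mA/V².
Assume saturation: I_D = ½ k_p V_ov² = 0.5 × 1.488 × 0.6² = 0.268 mA, giving V_SD = V_DD − I_D R_D = 2.48 − 0.268 × 18.9 = -2.58 V.
But -2.58 V < V_ov = 0.6 V, so the device is actually in triode.
In triode I_D = k_p[V_ov V_SD − ½ V_SD²] and I_D = (V_DD − V_SD)/R_D. Equating: 14.1 V_SD² − 17.87 V_SD + 2.48 = 0, giving V_SD = 0.159 V (the root below V_ov).
I_D = (2.48 − 0.159) / 18.9 = 0.123 mA.

I_D = 0.123 mA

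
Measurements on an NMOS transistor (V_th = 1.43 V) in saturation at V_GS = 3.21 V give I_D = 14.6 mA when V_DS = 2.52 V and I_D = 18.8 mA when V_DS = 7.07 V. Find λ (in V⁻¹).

With V_GS fixed, I_D ∝ (1 + λ V_DS) in saturation, so I_D2/I_D1 = (1 + λ V_DS2)/(1 + λ V_DS1).
18.8/14.6 = 1.288 = (1 + 7.07 λ)/(1 + 2.52 λ).
Solving: λ (I_D1 V_DS2 − I_D2 V_DS1) = I_D2 − I_D1, so λ = (18.8 − 14.6) / (14.6 × 7.07 − 18.8 × 2.52) = 4.2 / 55.8 = 0.0752 V⁻¹.

λ = 0.0752 V⁻¹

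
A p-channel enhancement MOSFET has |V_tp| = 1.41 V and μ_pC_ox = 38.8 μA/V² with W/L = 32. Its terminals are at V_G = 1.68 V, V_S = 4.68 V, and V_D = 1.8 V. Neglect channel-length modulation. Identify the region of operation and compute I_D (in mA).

V_SG = V_S − V_G = 4.68 − 1.68 = 3 V; V_SD = V_S − V_D = 4.68 − 1.8 = 2.88 V.
k_p = μ_pC_ox · (W/L) = 1.242 mA/V².
V_ov = V_SG − |V_tp| = 3 − 1.41 = 1.59 V.
Since V_SD = 2.88 V ≥ V_ov = 1.59 V, the device is in saturation.
I_D = ½ k_p V_ov² = 0.5 × 1.242 × 1.59² = 1.57 mA.

Saturation; I_D = 1.57 mA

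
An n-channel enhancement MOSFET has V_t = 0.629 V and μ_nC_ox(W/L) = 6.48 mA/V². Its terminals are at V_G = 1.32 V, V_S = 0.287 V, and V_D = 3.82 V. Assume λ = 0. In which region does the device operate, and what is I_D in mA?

Saturation; I_D = 0.529 mA

V_GS = V_G − V_S = 1.32 − 0.287 = 1.03 V; V_DS = V_D − V_S = 3.82 − 0.287 = 3.53 V.
V_ov = V_GS − V_t = 1.03 − 0.629 = 0.404 V.
Since V_DS = 3.53 V ≥ V_ov = 0.404 V, the device is in saturation.
I_D = ½ k_n V_ov² = 0.5 × 6.48 × 0.404² = 0.529 mA.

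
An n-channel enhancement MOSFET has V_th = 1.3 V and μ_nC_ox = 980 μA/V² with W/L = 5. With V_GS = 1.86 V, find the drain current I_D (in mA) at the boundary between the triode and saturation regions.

I_D = 0.768 mA

At the boundary V_DS = V_ov = V_GS − V_th = 1.86 − 1.3 = 0.56 V.
k_n = μ_nC_ox · (W/L) = 4.9 mA/V².
I_D = ½ k_n V_ov² = 0.5 × 4.9 × 0.56² = 0.768 mA.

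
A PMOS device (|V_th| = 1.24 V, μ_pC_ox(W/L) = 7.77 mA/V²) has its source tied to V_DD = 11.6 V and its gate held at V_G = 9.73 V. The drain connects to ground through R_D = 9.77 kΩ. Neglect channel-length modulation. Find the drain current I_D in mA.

I_D = 1.16 mA

V_SG = V_DD − V_G = 11.6 − 9.73 = 1.87 V, so V_ov = 1.87 − 1.24 = 0.63 V.
Assume saturation: I_D = ½ k_p V_ov² = 0.5 × 7.77 × 0.63² = 1.54 mA, giving V_SD = V_DD − I_D R_D = 11.6 − 1.54 × 9.77 = -3.46 V.
But -3.46 V < V_ov = 0.63 V, so the device is actually in triode.
In triode I_D = k_p[V_ov V_SD − ½ V_SD²] and I_D = (V_DD − V_SD)/R_D. Equating: 38 V_SD² − 48.83 V_SD + 11.6 = 0, giving V_SD = 0.314 V (the root below V_ov).
I_D = (11.6 − 0.314) / 9.77 = 1.16 mA.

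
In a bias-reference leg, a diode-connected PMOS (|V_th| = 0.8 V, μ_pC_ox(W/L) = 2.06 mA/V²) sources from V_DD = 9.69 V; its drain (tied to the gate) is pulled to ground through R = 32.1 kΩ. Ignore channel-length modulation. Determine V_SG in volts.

V_SG = 1.30 V

With gate tied to drain, V_SG = V_SD ≥ V_SG − |V_th|, so the device is in saturation.
KCL at the drain: ½ k_p (V_SG − |V_th|)² = (V_DD − V_SG)/R.
Let x = V_SG − 0.8. Then 33.1 x² + x − 8.89 = 0, giving x = 0.504 V (positive root), so V_SG = 1.3 V.
I_D = (V_DD − V_SG)/R = (9.69 − 1.3) / 32.1 = 0.261 mA.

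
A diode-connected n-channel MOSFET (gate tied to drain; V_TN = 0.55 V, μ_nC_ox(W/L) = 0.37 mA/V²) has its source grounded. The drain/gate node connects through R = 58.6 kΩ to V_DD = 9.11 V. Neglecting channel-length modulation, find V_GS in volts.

With gate tied to drain, V_GS = V_DS ≥ V_GS − V_TN, so the device is in saturation.
KCL at the drain: ½ k_n (V_GS − V_TN)² = (V_DD − V_GS)/R.
Let x = V_GS − 0.55. Then 10.8 x² + x − 8.56 = 0, giving x = 0.844 V (positive root), so V_GS = 1.39 V.
I_D = (V_DD − V_GS)/R = (9.11 − 1.39) / 58.6 = 0.132 mA.

V_GS = 1.39 V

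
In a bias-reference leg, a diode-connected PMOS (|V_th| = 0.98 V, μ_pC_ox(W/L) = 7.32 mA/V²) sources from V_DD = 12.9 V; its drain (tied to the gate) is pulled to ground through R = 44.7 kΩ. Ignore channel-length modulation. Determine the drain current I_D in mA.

With gate tied to drain, V_SG = V_SD ≥ V_SG − |V_th|, so the device is in saturation.
KCL at the drain: ½ k_p (V_SG − |V_th|)² = (V_DD − V_SG)/R.
Let x = V_SG − 0.98. Then 164 x² + x − 11.92 = 0, giving x = 0.267 V (positive root), so V_SG = 1.25 V.
I_D = (V_DD − V_SG)/R = (12.9 − 1.25) / 44.7 = 0.261 mA.

I_D = 0.261 mA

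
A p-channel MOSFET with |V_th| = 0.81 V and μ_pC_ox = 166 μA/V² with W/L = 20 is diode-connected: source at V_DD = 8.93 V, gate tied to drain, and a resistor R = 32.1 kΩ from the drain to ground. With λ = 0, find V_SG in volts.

With gate tied to drain, V_SG = V_SD ≥ V_SG − |V_th|, so the device is in saturation.
k_p = μ_pC_ox · (W/L) = 3.32 mA/V².
KCL at the drain: ½ k_p (V_SG − |V_th|)² = (V_DD − V_SG)/R.
Let x = V_SG − 0.81. Then 53.3 x² + x − 8.12 = 0, giving x = 0.381 V (positive root), so V_SG = 1.19 V.
I_D = (V_DD − V_SG)/R = (8.93 − 1.19) / 32.1 = 0.241 mA.

V_SG = 1.19 V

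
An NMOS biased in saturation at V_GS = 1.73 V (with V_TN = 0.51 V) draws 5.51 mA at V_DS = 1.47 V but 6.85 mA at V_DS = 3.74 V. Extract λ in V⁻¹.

λ = 0.127 V⁻¹

With V_GS fixed, I_D ∝ (1 + λ V_DS) in saturation, so I_D2/I_D1 = (1 + λ V_DS2)/(1 + λ V_DS1).
6.85/5.51 = 1.243 = (1 + 3.74 λ)/(1 + 1.47 λ).
Solving: λ (I_D1 V_DS2 − I_D2 V_DS1) = I_D2 − I_D1, so λ = (6.85 − 5.51) / (5.51 × 3.74 − 6.85 × 1.47) = 1.34 / 10.5 = 0.127 V⁻¹.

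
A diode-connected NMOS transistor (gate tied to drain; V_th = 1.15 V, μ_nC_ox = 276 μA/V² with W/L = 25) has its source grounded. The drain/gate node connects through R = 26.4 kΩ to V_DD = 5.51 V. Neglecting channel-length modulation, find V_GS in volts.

With gate tied to drain, V_GS = V_DS ≥ V_GS − V_th, so the device is in saturation.
k_n = μ_nC_ox · (W/L) = 6.9 mA/V².
KCL at the drain: ½ k_n (V_GS − V_th)² = (V_DD − V_GS)/R.
Let x = V_GS − 1.15. Then 91.1 x² + x − 4.36 = 0, giving x = 0.213 V (positive root), so V_GS = 1.36 V.
I_D = (V_DD − V_GS)/R = (5.51 − 1.36) / 26.4 = 0.157 mA.

V_GS = 1.36 V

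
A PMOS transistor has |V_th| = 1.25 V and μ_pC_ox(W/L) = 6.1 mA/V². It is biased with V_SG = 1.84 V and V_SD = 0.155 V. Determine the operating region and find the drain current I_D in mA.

V_ov = V_SG − |V_th| = 1.84 − 1.25 = 0.59 V.
Since V_SD = 0.155 V < V_ov = 0.59 V, the device is in the triode region.
I_D = k_p [V_ov · V_SD − ½ V_SD²] = 6.1 × [0.59 × 0.155 − 0.5 × 0.155²] = 0.485 mA.

Triode; I_D = 0.485 mA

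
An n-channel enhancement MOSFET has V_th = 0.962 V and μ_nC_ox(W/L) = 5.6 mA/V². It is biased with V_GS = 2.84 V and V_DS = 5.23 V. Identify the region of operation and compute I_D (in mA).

V_ov = V_GS − V_th = 2.84 − 0.962 = 1.88 V.
Since V_DS = 5.23 V ≥ V_ov = 1.88 V, the device is in saturation.
I_D = ½ k_n V_ov² = 0.5 × 5.6 × 1.88² = 9.88 mA.

Saturation; I_D = 9.88 mA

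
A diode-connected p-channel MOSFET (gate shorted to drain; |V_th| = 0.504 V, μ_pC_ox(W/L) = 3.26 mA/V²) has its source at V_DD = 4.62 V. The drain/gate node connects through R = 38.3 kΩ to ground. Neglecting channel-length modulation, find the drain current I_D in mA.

With gate tied to drain, V_SG = V_SD ≥ V_SG − |V_th|, so the device is in saturation.
KCL at the drain: ½ k_p (V_SG − |V_th|)² = (V_DD − V_SG)/R.
Let x = V_SG − 0.504. Then 62.4 x² + x − 4.116 = 0, giving x = 0.249 V (positive root), so V_SG = 0.753 V.
I_D = (V_DD − V_SG)/R = (4.62 − 0.753) / 38.3 = 0.101 mA.

I_D = 0.101 mA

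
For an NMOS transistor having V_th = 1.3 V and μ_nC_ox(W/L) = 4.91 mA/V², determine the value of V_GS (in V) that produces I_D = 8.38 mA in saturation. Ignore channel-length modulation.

V_GS = 3.15 V

In saturation I_D = ½ k_n (V_GS − V_th)², so V_GS − V_th = √(2 I_D / k_n) = √(2 × 8.38 / 4.91) = 1.85 V.
V_GS = 1.3 + 1.85 = 3.15 V.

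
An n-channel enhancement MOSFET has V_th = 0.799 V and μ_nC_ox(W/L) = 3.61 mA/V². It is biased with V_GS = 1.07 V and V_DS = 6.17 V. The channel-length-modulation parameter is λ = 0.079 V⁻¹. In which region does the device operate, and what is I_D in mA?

Saturation; I_D = 0.197 mA

V_ov = V_GS − V_th = 1.07 − 0.799 = 0.271 V.
Since V_DS = 6.17 V ≥ V_ov = 0.271 V, the device is in saturation.
I_D = ½ k_n V_ov² (1 + λ V_DS) = 0.5 × 3.61 × 0.271² × (1 + 0.079 × 6.17) = 0.197 mA.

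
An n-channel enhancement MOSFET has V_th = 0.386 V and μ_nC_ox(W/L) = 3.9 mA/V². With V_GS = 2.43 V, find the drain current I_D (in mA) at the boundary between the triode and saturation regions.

I_D = 8.15 mA

At the boundary V_DS = V_ov = V_GS − V_th = 2.43 − 0.386 = 2.04 V.
I_D = ½ k_n V_ov² = 0.5 × 3.9 × 2.04² = 8.15 mA.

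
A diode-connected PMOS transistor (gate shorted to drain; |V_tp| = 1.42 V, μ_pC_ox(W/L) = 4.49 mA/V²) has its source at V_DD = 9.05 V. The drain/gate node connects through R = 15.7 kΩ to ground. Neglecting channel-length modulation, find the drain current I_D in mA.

With gate tied to drain, V_SG = V_SD ≥ V_SG − |V_tp|, so the device is in saturation.
KCL at the drain: ½ k_p (V_SG − |V_tp|)² = (V_DD − V_SG)/R.
Let x = V_SG − 1.42. Then 35.2 x² + x − 7.63 = 0, giving x = 0.451 V (positive root), so V_SG = 1.87 V.
I_D = (V_DD − V_SG)/R = (9.05 − 1.87) / 15.7 = 0.457 mA.

I_D = 0.457 mA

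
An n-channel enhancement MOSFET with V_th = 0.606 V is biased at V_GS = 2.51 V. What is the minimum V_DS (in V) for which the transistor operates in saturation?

The boundary between triode and saturation is V_DS = V_GS − V_th = V_ov.
V_ov = 2.51 − 0.606 = 1.9 V.

V_DS,sat = 1.90 V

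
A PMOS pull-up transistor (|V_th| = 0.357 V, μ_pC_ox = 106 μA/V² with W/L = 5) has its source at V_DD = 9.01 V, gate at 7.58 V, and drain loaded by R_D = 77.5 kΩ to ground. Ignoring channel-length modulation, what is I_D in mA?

V_SG = V_DD − V_G = 9.01 − 7.58 = 1.43 V, so V_ov = 1.43 − 0.357 = 1.07 V.
k_p = μ_pC_ox · (W/L) = 0.53 mA/V².
Assume saturation: I_D = ½ k_p V_ov² = 0.5 × 0.53 × 1.07² = 0.305 mA, giving V_SD = V_DD − I_D R_D = 9.01 − 0.305 × 77.5 = -14.6 V.
But -14.6 V < V_ov = 1.07 V, so the device is actually in triode.
In triode I_D = k_p[V_ov V_SD − ½ V_SD²] and I_D = (V_DD − V_SD)/R_D. Equating: 20.5 V_SD² − 45.07 V_SD + 9.01 = 0, giving V_SD = 0.222 V (the root below V_ov).
I_D = (9.01 − 0.222) / 77.5 = 0.113 mA.

I_D = 0.113 mA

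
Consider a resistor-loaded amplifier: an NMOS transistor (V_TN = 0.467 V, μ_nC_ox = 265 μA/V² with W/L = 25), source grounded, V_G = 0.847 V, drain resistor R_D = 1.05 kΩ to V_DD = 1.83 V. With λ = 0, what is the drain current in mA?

I_D = 0.478 mA

V_GS = V_G = 0.847 V, so V_ov = 0.847 − 0.467 = 0.38 V.
k_n = μ_nC_ox · (W/L) = 6.625 mA/V².
Assume saturation: I_D = ½ k_n V_ov² = 0.5 × 6.625 × 0.38² = 0.478 mA, giving V_DS = V_DD − I_D R_D = 1.83 − 0.478 × 1.05 = 1.33 V.
V_DS = 1.33 V ≥ V_ov = 0.38 V, confirming saturation.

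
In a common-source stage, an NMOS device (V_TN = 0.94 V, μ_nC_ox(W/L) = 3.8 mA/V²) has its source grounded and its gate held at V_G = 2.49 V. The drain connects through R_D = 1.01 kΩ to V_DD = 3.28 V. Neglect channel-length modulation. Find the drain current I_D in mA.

V_GS = V_G = 2.49 V, so V_ov = 2.49 − 0.94 = 1.55 V.
Assume saturation: I_D = ½ k_n V_ov² = 0.5 × 3.8 × 1.55² = 4.56 mA, giving V_DS = V_DD − I_D R_D = 3.28 − 4.56 × 1.01 = -1.33 V.
But -1.33 V < V_ov = 1.55 V, so the device is actually in triode.
In triode I_D = k_n[V_ov V_DS − ½ V_DS²] and I_D = (V_DD − V_DS)/R_D. Equating: 1.92 V_DS² − 6.949 V_DS + 3.28 = 0, giving V_DS = 0.558 V (the root below V_ov).
I_D = (3.28 − 0.558) / 1.01 = 2.7 mA.

I_D = 2.70 mA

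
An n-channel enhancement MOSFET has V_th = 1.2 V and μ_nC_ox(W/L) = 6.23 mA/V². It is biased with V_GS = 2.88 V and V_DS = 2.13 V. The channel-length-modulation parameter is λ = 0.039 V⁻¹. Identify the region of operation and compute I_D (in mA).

V_ov = V_GS − V_th = 2.88 − 1.2 = 1.68 V.
Since V_DS = 2.13 V ≥ V_ov = 1.68 V, the device is in saturation.
I_D = ½ k_n V_ov² (1 + λ V_DS) = 0.5 × 6.23 × 1.68² × (1 + 0.039 × 2.13) = 9.52 mA.

Saturation; I_D = 9.52 mA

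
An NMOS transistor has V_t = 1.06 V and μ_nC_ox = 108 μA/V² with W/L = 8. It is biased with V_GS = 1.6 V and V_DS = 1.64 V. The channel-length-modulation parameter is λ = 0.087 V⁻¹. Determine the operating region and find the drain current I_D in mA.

k_n = μ_nC_ox · (W/L) = 0.864 mA/V².
V_ov = V_GS − V_t = 1.6 − 1.06 = 0.54 V.
Since V_DS = 1.64 V ≥ V_ov = 0.54 V, the device is in saturation.
I_D = ½ k_n V_ov² (1 + λ V_DS) = 0.5 × 0.864 × 0.54² × (1 + 0.087 × 1.64) = 0.144 mA.

Saturation; I_D = 0.144 mA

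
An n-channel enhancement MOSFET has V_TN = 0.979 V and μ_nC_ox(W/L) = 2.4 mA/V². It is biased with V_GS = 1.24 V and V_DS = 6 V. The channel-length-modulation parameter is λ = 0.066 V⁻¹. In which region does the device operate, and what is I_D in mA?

V_ov = V_GS − V_TN = 1.24 − 0.979 = 0.261 V.
Since V_DS = 6 V ≥ V_ov = 0.261 V, the device is in saturation.
I_D = ½ k_n V_ov² (1 + λ V_DS) = 0.5 × 2.4 × 0.261² × (1 + 0.066 × 6) = 0.114 mA.

Saturation; I_D = 0.114 mA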